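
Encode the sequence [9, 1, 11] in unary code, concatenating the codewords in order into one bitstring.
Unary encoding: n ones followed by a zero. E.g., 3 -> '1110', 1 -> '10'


Encode each number as n ones followed by a terminating 0:
  9 -> 1111111110 (10 bits)
  1 -> 10 (2 bits)
  11 -> 111111111110 (12 bits)
Total length = 10 + 2 + 12 = 24 bits.

Unary([9, 1, 11]) = 111111111010111111111110 (24 bits)


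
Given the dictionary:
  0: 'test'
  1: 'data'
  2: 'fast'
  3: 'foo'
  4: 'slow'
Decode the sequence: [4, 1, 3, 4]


Look up each index in the dictionary:
  4 -> 'slow'
  1 -> 'data'
  3 -> 'foo'
  4 -> 'slow'

Decoded: "slow data foo slow"


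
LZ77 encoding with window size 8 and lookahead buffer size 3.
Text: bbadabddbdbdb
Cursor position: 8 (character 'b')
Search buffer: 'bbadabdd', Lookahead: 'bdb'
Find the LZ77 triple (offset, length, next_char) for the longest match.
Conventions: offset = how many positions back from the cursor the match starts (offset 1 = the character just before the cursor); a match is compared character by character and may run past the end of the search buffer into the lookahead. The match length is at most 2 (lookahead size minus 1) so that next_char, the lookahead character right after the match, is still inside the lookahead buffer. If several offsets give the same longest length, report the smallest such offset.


Try each offset into the search buffer:
  offset=1 (pos 7, char 'd'): match length 0
  offset=2 (pos 6, char 'd'): match length 0
  offset=3 (pos 5, char 'b'): match length 2
  offset=4 (pos 4, char 'a'): match length 0
  offset=5 (pos 3, char 'd'): match length 0
  offset=6 (pos 2, char 'a'): match length 0
  offset=7 (pos 1, char 'b'): match length 1
  offset=8 (pos 0, char 'b'): match length 1
Longest match has length 2 at offset 3.
next_char = character at position 8 + 2 = 10 -> 'b'

Best match: offset=3, length=2 (matching 'bd' starting at position 5)
LZ77 triple: (3, 2, 'b')


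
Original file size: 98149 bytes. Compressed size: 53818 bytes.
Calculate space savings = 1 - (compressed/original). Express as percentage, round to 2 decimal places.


ratio = compressed/original = 53818/98149 = 0.54833
savings = 1 - ratio = 1 - 0.54833 = 0.45167
as a percentage: 0.45167 * 100 = 45.17%

Space savings = 1 - 53818/98149 = 45.17%


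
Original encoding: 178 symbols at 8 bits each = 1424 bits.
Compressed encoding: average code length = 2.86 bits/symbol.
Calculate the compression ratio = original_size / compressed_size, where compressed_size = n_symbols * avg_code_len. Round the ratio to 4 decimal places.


original_size = n_symbols * orig_bits = 178 * 8 = 1424 bits
compressed_size = n_symbols * avg_code_len = 178 * 2.86 = 509.08 bits
ratio = original_size / compressed_size = 1424 / 509.08 = 2.7972

Compression ratio = 2.7972


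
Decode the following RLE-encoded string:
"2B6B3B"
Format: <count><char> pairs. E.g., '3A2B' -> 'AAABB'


Expanding each <count><char> pair:
  2B -> 'BB'
  6B -> 'BBBBBB'
  3B -> 'BBB'

Decoded = BBBBBBBBBBB


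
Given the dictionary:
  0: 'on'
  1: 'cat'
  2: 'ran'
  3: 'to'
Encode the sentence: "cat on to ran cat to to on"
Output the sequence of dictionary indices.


Look up each word in the dictionary:
  'cat' -> 1
  'on' -> 0
  'to' -> 3
  'ran' -> 2
  'cat' -> 1
  'to' -> 3
  'to' -> 3
  'on' -> 0

Encoded: [1, 0, 3, 2, 1, 3, 3, 0]


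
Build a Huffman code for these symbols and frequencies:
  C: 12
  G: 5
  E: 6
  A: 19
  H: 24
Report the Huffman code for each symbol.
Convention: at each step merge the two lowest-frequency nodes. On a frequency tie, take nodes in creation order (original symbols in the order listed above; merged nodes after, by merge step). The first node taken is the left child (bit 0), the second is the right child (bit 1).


Huffman tree construction:
Step 1: Merge G(5) + E(6) = 11
Step 2: Merge (G+E)(11) + C(12) = 23
Step 3: Merge A(19) + ((G+E)+C)(23) = 42
Step 4: Merge H(24) + (A+((G+E)+C))(42) = 66
Read each symbol's code off the tree from the root (left child = 0, right child = 1).

Codes:
  C: 111 (length 3)
  G: 1100 (length 4)
  E: 1101 (length 4)
  A: 10 (length 2)
  H: 0 (length 1)
Average code length: 142/66 = 2.1515 bits/symbol


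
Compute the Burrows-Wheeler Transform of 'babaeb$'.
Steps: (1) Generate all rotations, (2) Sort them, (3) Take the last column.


Rotations (sorted):
  0: $babaeb -> last char: b
  1: abaeb$b -> last char: b
  2: aeb$bab -> last char: b
  3: b$babae -> last char: e
  4: babaeb$ -> last char: $
  5: baeb$ba -> last char: a
  6: eb$baba -> last char: a


BWT = bbbe$aa


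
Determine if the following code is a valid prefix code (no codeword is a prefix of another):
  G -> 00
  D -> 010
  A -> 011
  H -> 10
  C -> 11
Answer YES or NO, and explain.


Checking each pair (does one codeword prefix another?):
  G='00' vs D='010': no prefix
  G='00' vs A='011': no prefix
  G='00' vs H='10': no prefix
  G='00' vs C='11': no prefix
  D='010' vs G='00': no prefix
  D='010' vs A='011': no prefix
  D='010' vs H='10': no prefix
  D='010' vs C='11': no prefix
  A='011' vs G='00': no prefix
  A='011' vs D='010': no prefix
  A='011' vs H='10': no prefix
  A='011' vs C='11': no prefix
  H='10' vs G='00': no prefix
  H='10' vs D='010': no prefix
  H='10' vs A='011': no prefix
  H='10' vs C='11': no prefix
  C='11' vs G='00': no prefix
  C='11' vs D='010': no prefix
  C='11' vs A='011': no prefix
  C='11' vs H='10': no prefix
No violation found over all pairs.

YES -- this is a valid prefix code. No codeword is a prefix of any other codeword.


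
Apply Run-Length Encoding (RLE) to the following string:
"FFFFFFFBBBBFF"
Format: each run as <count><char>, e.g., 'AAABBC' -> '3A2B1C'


Scanning runs left to right:
  i=0: run of 'F' x 7 -> '7F'
  i=7: run of 'B' x 4 -> '4B'
  i=11: run of 'F' x 2 -> '2F'

RLE = 7F4B2F


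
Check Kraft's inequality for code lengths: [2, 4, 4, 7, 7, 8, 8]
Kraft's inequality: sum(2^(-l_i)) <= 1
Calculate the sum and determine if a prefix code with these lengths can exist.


Sum = 2^(-2) + 2^(-4) + 2^(-4) + 2^(-7) + 2^(-7) + 2^(-8) + 2^(-8)
    = 0.25 + 0.0625 + 0.0625 + 0.0078125 + 0.0078125 + 0.00390625 + 0.00390625
    = 102/256 = 0.3984375
Since 0.3984375 <= 1, Kraft's inequality IS satisfied.
A prefix code with these lengths CAN exist.

Kraft sum = 0.3984375. Satisfied.


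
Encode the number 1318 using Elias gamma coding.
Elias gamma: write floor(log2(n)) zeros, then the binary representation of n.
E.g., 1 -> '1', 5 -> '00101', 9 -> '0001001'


num_bits = floor(log2(1318)) + 1 = 11
leading_zeros = num_bits - 1 = 10
binary(1318) = 10100100110

Elias gamma(1318) = '0000000000' + '10100100110' = 000000000010100100110 (21 bits)


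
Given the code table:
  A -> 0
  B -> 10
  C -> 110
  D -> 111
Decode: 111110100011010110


Decoding:
111 -> D
110 -> C
10 -> B
0 -> A
0 -> A
110 -> C
10 -> B
110 -> C


Result: DCBAACBC


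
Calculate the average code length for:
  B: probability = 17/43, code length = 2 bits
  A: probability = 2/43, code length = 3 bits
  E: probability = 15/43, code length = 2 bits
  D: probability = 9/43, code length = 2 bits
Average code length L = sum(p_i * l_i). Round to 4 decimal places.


Weighted contributions p_i * l_i:
  B: (17/43) * 2 = 34/43
  A: (2/43) * 3 = 6/43
  E: (15/43) * 2 = 30/43
  D: (9/43) * 2 = 18/43
Sum = (34 + 6 + 30 + 18)/43 = 88/43

L = 88/43 = 2.0465 bits/symbol


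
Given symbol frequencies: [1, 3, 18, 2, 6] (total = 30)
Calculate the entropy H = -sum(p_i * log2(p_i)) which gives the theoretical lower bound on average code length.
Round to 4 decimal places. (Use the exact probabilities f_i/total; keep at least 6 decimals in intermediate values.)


Per-symbol terms -p_i * log2(p_i) with p_i = f_i/30:
  p = 1/30 = 0.033333: log2(p) = -4.906891, -p*log2(p) = 0.163563
  p = 3/30 = 0.100000: log2(p) = -3.321928, -p*log2(p) = 0.332193
  p = 18/30 = 0.600000: log2(p) = -0.736966, -p*log2(p) = 0.442179
  p = 2/30 = 0.066667: log2(p) = -3.906891, -p*log2(p) = 0.260459
  p = 6/30 = 0.200000: log2(p) = -2.321928, -p*log2(p) = 0.464386
H = 0.163563 + 0.332193 + 0.442179 + 0.260459 + 0.464386 = 1.662780

H = 1.6628 bits/symbol


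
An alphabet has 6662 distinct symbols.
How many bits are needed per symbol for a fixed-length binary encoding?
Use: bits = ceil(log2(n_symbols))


log2(6662) = 12.7017
Bracket: 2^12 = 4096 < 6662 <= 2^13 = 8192
So ceil(log2(6662)) = 13

bits = ceil(log2(6662)) = ceil(12.7017) = 13 bits


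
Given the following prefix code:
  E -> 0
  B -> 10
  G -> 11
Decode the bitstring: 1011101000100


Decoding step by step:
Bits 10 -> B
Bits 11 -> G
Bits 10 -> B
Bits 10 -> B
Bits 0 -> E
Bits 0 -> E
Bits 10 -> B
Bits 0 -> E


Decoded message: BGBBEEBE


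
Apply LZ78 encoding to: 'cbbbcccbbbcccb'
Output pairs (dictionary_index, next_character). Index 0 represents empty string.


LZ78 encoding steps:
Dictionary: {0: ''}
Step 1: w='' (idx 0), next='c' -> output (0, 'c'), add 'c' as idx 1
Step 2: w='' (idx 0), next='b' -> output (0, 'b'), add 'b' as idx 2
Step 3: w='b' (idx 2), next='b' -> output (2, 'b'), add 'bb' as idx 3
Step 4: w='c' (idx 1), next='c' -> output (1, 'c'), add 'cc' as idx 4
Step 5: w='c' (idx 1), next='b' -> output (1, 'b'), add 'cb' as idx 5
Step 6: w='bb' (idx 3), next='c' -> output (3, 'c'), add 'bbc' as idx 6
Step 7: w='cc' (idx 4), next='b' -> output (4, 'b'), add 'ccb' as idx 7


Encoded: [(0, 'c'), (0, 'b'), (2, 'b'), (1, 'c'), (1, 'b'), (3, 'c'), (4, 'b')]


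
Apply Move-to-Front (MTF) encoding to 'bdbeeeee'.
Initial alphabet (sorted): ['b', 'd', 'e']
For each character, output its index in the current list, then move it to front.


MTF encoding:
'b': index 0 in ['b', 'd', 'e'] -> ['b', 'd', 'e']
'd': index 1 in ['b', 'd', 'e'] -> ['d', 'b', 'e']
'b': index 1 in ['d', 'b', 'e'] -> ['b', 'd', 'e']
'e': index 2 in ['b', 'd', 'e'] -> ['e', 'b', 'd']
'e': index 0 in ['e', 'b', 'd'] -> ['e', 'b', 'd']
'e': index 0 in ['e', 'b', 'd'] -> ['e', 'b', 'd']
'e': index 0 in ['e', 'b', 'd'] -> ['e', 'b', 'd']
'e': index 0 in ['e', 'b', 'd'] -> ['e', 'b', 'd']


Output: [0, 1, 1, 2, 0, 0, 0, 0]


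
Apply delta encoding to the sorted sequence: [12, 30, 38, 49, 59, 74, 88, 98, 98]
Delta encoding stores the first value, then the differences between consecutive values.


First value: 12
Deltas:
  30 - 12 = 18
  38 - 30 = 8
  49 - 38 = 11
  59 - 49 = 10
  74 - 59 = 15
  88 - 74 = 14
  98 - 88 = 10
  98 - 98 = 0


Delta encoded: [12, 18, 8, 11, 10, 15, 14, 10, 0]


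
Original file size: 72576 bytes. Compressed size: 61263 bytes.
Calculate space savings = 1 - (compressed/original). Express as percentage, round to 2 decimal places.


ratio = compressed/original = 61263/72576 = 0.844122
savings = 1 - ratio = 1 - 0.844122 = 0.155878
as a percentage: 0.155878 * 100 = 15.59%

Space savings = 1 - 61263/72576 = 15.59%


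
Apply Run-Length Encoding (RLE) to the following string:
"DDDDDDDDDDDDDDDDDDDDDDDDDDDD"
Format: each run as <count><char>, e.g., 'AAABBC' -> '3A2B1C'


Scanning runs left to right:
  i=0: run of 'D' x 28 -> '28D'

RLE = 28D


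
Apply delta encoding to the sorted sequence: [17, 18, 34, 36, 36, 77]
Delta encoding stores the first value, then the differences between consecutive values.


First value: 17
Deltas:
  18 - 17 = 1
  34 - 18 = 16
  36 - 34 = 2
  36 - 36 = 0
  77 - 36 = 41


Delta encoded: [17, 1, 16, 2, 0, 41]


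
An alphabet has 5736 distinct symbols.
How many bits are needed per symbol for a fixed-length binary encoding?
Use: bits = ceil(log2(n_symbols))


log2(5736) = 12.4858
Bracket: 2^12 = 4096 < 5736 <= 2^13 = 8192
So ceil(log2(5736)) = 13

bits = ceil(log2(5736)) = ceil(12.4858) = 13 bits


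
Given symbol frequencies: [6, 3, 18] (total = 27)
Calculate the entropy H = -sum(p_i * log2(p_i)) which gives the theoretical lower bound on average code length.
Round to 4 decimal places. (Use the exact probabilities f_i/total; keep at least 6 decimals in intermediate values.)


Per-symbol terms -p_i * log2(p_i) with p_i = f_i/27:
  p = 6/27 = 0.222222: log2(p) = -2.169925, -p*log2(p) = 0.482206
  p = 3/27 = 0.111111: log2(p) = -3.169925, -p*log2(p) = 0.352214
  p = 18/27 = 0.666667: log2(p) = -0.584963, -p*log2(p) = 0.389975
H = 0.482206 + 0.352214 + 0.389975 = 1.224395

H = 1.2244 bits/symbol


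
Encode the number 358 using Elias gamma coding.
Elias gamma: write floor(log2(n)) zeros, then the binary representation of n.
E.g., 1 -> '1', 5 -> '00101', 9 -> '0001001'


num_bits = floor(log2(358)) + 1 = 9
leading_zeros = num_bits - 1 = 8
binary(358) = 101100110

Elias gamma(358) = '00000000' + '101100110' = 00000000101100110 (17 bits)


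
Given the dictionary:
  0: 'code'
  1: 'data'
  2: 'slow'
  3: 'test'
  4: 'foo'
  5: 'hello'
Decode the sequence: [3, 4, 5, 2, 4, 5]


Look up each index in the dictionary:
  3 -> 'test'
  4 -> 'foo'
  5 -> 'hello'
  2 -> 'slow'
  4 -> 'foo'
  5 -> 'hello'

Decoded: "test foo hello slow foo hello"


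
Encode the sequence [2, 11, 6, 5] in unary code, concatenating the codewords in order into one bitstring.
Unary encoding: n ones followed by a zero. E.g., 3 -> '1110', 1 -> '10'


Encode each number as n ones followed by a terminating 0:
  2 -> 110 (3 bits)
  11 -> 111111111110 (12 bits)
  6 -> 1111110 (7 bits)
  5 -> 111110 (6 bits)
Total length = 3 + 12 + 7 + 6 = 28 bits.

Unary([2, 11, 6, 5]) = 1101111111111101111110111110 (28 bits)


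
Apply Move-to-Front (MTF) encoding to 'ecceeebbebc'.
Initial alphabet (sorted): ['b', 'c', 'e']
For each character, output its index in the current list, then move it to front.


MTF encoding:
'e': index 2 in ['b', 'c', 'e'] -> ['e', 'b', 'c']
'c': index 2 in ['e', 'b', 'c'] -> ['c', 'e', 'b']
'c': index 0 in ['c', 'e', 'b'] -> ['c', 'e', 'b']
'e': index 1 in ['c', 'e', 'b'] -> ['e', 'c', 'b']
'e': index 0 in ['e', 'c', 'b'] -> ['e', 'c', 'b']
'e': index 0 in ['e', 'c', 'b'] -> ['e', 'c', 'b']
'b': index 2 in ['e', 'c', 'b'] -> ['b', 'e', 'c']
'b': index 0 in ['b', 'e', 'c'] -> ['b', 'e', 'c']
'e': index 1 in ['b', 'e', 'c'] -> ['e', 'b', 'c']
'b': index 1 in ['e', 'b', 'c'] -> ['b', 'e', 'c']
'c': index 2 in ['b', 'e', 'c'] -> ['c', 'b', 'e']


Output: [2, 2, 0, 1, 0, 0, 2, 0, 1, 1, 2]


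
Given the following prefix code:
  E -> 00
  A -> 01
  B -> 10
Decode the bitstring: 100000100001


Decoding step by step:
Bits 10 -> B
Bits 00 -> E
Bits 00 -> E
Bits 10 -> B
Bits 00 -> E
Bits 01 -> A


Decoded message: BEEBEA


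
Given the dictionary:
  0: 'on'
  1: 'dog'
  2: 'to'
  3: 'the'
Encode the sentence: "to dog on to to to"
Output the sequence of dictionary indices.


Look up each word in the dictionary:
  'to' -> 2
  'dog' -> 1
  'on' -> 0
  'to' -> 2
  'to' -> 2
  'to' -> 2

Encoded: [2, 1, 0, 2, 2, 2]


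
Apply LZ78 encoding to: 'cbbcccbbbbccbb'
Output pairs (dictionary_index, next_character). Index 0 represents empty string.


LZ78 encoding steps:
Dictionary: {0: ''}
Step 1: w='' (idx 0), next='c' -> output (0, 'c'), add 'c' as idx 1
Step 2: w='' (idx 0), next='b' -> output (0, 'b'), add 'b' as idx 2
Step 3: w='b' (idx 2), next='c' -> output (2, 'c'), add 'bc' as idx 3
Step 4: w='c' (idx 1), next='c' -> output (1, 'c'), add 'cc' as idx 4
Step 5: w='b' (idx 2), next='b' -> output (2, 'b'), add 'bb' as idx 5
Step 6: w='bb' (idx 5), next='c' -> output (5, 'c'), add 'bbc' as idx 6
Step 7: w='c' (idx 1), next='b' -> output (1, 'b'), add 'cb' as idx 7
Step 8: w='b' (idx 2), end of input -> output (2, '')


Encoded: [(0, 'c'), (0, 'b'), (2, 'c'), (1, 'c'), (2, 'b'), (5, 'c'), (1, 'b'), (2, '')]


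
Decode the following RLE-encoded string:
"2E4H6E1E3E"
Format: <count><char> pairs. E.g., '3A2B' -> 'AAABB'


Expanding each <count><char> pair:
  2E -> 'EE'
  4H -> 'HHHH'
  6E -> 'EEEEEE'
  1E -> 'E'
  3E -> 'EEE'

Decoded = EEHHHHEEEEEEEEEE


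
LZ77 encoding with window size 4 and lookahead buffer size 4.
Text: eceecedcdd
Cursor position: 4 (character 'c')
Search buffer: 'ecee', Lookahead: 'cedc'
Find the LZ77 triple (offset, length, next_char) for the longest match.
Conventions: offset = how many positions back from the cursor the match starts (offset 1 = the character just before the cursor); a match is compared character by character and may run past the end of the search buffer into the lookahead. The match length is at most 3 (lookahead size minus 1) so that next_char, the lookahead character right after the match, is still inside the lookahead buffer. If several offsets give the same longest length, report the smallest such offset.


Try each offset into the search buffer:
  offset=1 (pos 3, char 'e'): match length 0
  offset=2 (pos 2, char 'e'): match length 0
  offset=3 (pos 1, char 'c'): match length 2
  offset=4 (pos 0, char 'e'): match length 0
Longest match has length 2 at offset 3.
next_char = character at position 4 + 2 = 6 -> 'd'

Best match: offset=3, length=2 (matching 'ce' starting at position 1)
LZ77 triple: (3, 2, 'd')


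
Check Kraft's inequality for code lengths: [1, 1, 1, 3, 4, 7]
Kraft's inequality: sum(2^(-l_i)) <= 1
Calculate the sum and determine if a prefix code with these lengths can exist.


Sum = 2^(-1) + 2^(-1) + 2^(-1) + 2^(-3) + 2^(-4) + 2^(-7)
    = 0.5 + 0.5 + 0.5 + 0.125 + 0.0625 + 0.0078125
    = 217/128 = 1.6953125
Since 1.6953125 > 1, Kraft's inequality is NOT satisfied.
A prefix code with these lengths CANNOT exist.

Kraft sum = 1.6953125. Not satisfied.


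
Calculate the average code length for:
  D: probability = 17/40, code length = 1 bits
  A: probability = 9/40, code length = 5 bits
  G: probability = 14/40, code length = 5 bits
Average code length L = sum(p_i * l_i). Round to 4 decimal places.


Weighted contributions p_i * l_i:
  D: (17/40) * 1 = 17/40
  A: (9/40) * 5 = 45/40
  G: (14/40) * 5 = 70/40
Sum = (17 + 45 + 70)/40 = 132/40

L = 132/40 = 3.3000 bits/symbol


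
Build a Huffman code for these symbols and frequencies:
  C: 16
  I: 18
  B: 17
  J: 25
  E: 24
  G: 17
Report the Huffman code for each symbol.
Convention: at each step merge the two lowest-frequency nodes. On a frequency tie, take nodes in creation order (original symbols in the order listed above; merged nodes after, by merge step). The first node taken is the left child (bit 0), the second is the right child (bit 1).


Huffman tree construction:
Step 1: Merge C(16) + B(17) = 33
Step 2: Merge G(17) + I(18) = 35
Step 3: Merge E(24) + J(25) = 49
Step 4: Merge (C+B)(33) + (G+I)(35) = 68
Step 5: Merge (E+J)(49) + ((C+B)+(G+I))(68) = 117
Read each symbol's code off the tree from the root (left child = 0, right child = 1).

Codes:
  C: 100 (length 3)
  I: 111 (length 3)
  B: 101 (length 3)
  J: 01 (length 2)
  E: 00 (length 2)
  G: 110 (length 3)
Average code length: 302/117 = 2.5812 bits/symbol


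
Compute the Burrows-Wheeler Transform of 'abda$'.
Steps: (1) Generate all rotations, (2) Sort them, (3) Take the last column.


Rotations (sorted):
  0: $abda -> last char: a
  1: a$abd -> last char: d
  2: abda$ -> last char: $
  3: bda$a -> last char: a
  4: da$ab -> last char: b


BWT = ad$ab


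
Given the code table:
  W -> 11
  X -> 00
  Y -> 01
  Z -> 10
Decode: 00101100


Decoding:
00 -> X
10 -> Z
11 -> W
00 -> X


Result: XZWX


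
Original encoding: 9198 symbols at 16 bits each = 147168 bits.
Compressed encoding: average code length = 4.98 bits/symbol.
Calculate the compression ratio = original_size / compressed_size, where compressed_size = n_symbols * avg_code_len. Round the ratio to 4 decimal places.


original_size = n_symbols * orig_bits = 9198 * 16 = 147168 bits
compressed_size = n_symbols * avg_code_len = 9198 * 4.98 = 45806.04 bits
ratio = original_size / compressed_size = 147168 / 45806.04 = 3.2129

Compression ratio = 3.2129


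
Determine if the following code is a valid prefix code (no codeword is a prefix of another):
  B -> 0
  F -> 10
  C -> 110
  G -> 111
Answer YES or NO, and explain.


Checking each pair (does one codeword prefix another?):
  B='0' vs F='10': no prefix
  B='0' vs C='110': no prefix
  B='0' vs G='111': no prefix
  F='10' vs B='0': no prefix
  F='10' vs C='110': no prefix
  F='10' vs G='111': no prefix
  C='110' vs B='0': no prefix
  C='110' vs F='10': no prefix
  C='110' vs G='111': no prefix
  G='111' vs B='0': no prefix
  G='111' vs F='10': no prefix
  G='111' vs C='110': no prefix
No violation found over all pairs.

YES -- this is a valid prefix code. No codeword is a prefix of any other codeword.


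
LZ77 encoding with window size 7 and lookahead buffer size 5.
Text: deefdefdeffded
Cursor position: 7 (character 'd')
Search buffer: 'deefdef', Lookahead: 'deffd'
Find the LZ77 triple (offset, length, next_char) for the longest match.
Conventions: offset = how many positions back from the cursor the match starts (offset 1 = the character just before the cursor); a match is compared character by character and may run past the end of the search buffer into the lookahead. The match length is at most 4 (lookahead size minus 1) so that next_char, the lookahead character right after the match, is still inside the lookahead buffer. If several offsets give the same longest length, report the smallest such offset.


Try each offset into the search buffer:
  offset=1 (pos 6, char 'f'): match length 0
  offset=2 (pos 5, char 'e'): match length 0
  offset=3 (pos 4, char 'd'): match length 3
  offset=4 (pos 3, char 'f'): match length 0
  offset=5 (pos 2, char 'e'): match length 0
  offset=6 (pos 1, char 'e'): match length 0
  offset=7 (pos 0, char 'd'): match length 2
Longest match has length 3 at offset 3.
next_char = character at position 7 + 3 = 10 -> 'f'

Best match: offset=3, length=3 (matching 'def' starting at position 4)
LZ77 triple: (3, 3, 'f')


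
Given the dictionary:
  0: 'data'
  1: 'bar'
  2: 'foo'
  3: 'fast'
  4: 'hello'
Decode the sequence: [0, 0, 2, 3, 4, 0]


Look up each index in the dictionary:
  0 -> 'data'
  0 -> 'data'
  2 -> 'foo'
  3 -> 'fast'
  4 -> 'hello'
  0 -> 'data'

Decoded: "data data foo fast hello data"


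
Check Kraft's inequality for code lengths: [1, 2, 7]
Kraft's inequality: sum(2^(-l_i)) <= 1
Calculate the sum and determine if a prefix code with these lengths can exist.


Sum = 2^(-1) + 2^(-2) + 2^(-7)
    = 0.5 + 0.25 + 0.0078125
    = 97/128 = 0.7578125
Since 0.7578125 <= 1, Kraft's inequality IS satisfied.
A prefix code with these lengths CAN exist.

Kraft sum = 0.7578125. Satisfied.


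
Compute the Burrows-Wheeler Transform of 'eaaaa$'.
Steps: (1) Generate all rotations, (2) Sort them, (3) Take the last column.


Rotations (sorted):
  0: $eaaaa -> last char: a
  1: a$eaaa -> last char: a
  2: aa$eaa -> last char: a
  3: aaa$ea -> last char: a
  4: aaaa$e -> last char: e
  5: eaaaa$ -> last char: $


BWT = aaaae$


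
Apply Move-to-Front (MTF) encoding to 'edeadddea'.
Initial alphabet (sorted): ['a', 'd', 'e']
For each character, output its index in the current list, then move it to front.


MTF encoding:
'e': index 2 in ['a', 'd', 'e'] -> ['e', 'a', 'd']
'd': index 2 in ['e', 'a', 'd'] -> ['d', 'e', 'a']
'e': index 1 in ['d', 'e', 'a'] -> ['e', 'd', 'a']
'a': index 2 in ['e', 'd', 'a'] -> ['a', 'e', 'd']
'd': index 2 in ['a', 'e', 'd'] -> ['d', 'a', 'e']
'd': index 0 in ['d', 'a', 'e'] -> ['d', 'a', 'e']
'd': index 0 in ['d', 'a', 'e'] -> ['d', 'a', 'e']
'e': index 2 in ['d', 'a', 'e'] -> ['e', 'd', 'a']
'a': index 2 in ['e', 'd', 'a'] -> ['a', 'e', 'd']


Output: [2, 2, 1, 2, 2, 0, 0, 2, 2]


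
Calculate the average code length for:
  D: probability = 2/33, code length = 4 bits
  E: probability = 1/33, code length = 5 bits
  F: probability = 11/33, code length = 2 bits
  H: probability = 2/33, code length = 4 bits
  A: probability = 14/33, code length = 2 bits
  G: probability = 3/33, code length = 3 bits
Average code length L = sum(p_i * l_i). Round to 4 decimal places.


Weighted contributions p_i * l_i:
  D: (2/33) * 4 = 8/33
  E: (1/33) * 5 = 5/33
  F: (11/33) * 2 = 22/33
  H: (2/33) * 4 = 8/33
  A: (14/33) * 2 = 28/33
  G: (3/33) * 3 = 9/33
Sum = (8 + 5 + 22 + 8 + 28 + 9)/33 = 80/33

L = 80/33 = 2.4242 bits/symbol


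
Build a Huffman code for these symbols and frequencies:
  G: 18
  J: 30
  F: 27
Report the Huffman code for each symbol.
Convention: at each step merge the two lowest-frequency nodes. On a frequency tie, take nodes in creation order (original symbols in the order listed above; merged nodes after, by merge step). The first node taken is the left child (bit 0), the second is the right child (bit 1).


Huffman tree construction:
Step 1: Merge G(18) + F(27) = 45
Step 2: Merge J(30) + (G+F)(45) = 75
Read each symbol's code off the tree from the root (left child = 0, right child = 1).

Codes:
  G: 10 (length 2)
  J: 0 (length 1)
  F: 11 (length 2)
Average code length: 120/75 = 1.6000 bits/symbol


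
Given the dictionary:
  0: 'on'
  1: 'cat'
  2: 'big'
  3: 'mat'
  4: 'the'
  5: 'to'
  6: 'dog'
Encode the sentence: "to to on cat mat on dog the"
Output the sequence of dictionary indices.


Look up each word in the dictionary:
  'to' -> 5
  'to' -> 5
  'on' -> 0
  'cat' -> 1
  'mat' -> 3
  'on' -> 0
  'dog' -> 6
  'the' -> 4

Encoded: [5, 5, 0, 1, 3, 0, 6, 4]


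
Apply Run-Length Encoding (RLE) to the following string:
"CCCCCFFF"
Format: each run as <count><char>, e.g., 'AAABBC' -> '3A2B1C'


Scanning runs left to right:
  i=0: run of 'C' x 5 -> '5C'
  i=5: run of 'F' x 3 -> '3F'

RLE = 5C3F


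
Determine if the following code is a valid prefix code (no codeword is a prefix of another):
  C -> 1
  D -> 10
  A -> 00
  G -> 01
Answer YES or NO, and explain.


Checking each pair (does one codeword prefix another?):
  C='1' vs D='10': prefix -- VIOLATION

NO -- this is NOT a valid prefix code. C (1) is a prefix of D (10).


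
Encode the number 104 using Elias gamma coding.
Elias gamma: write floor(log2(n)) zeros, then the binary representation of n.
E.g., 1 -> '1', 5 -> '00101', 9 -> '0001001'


num_bits = floor(log2(104)) + 1 = 7
leading_zeros = num_bits - 1 = 6
binary(104) = 1101000

Elias gamma(104) = '000000' + '1101000' = 0000001101000 (13 bits)


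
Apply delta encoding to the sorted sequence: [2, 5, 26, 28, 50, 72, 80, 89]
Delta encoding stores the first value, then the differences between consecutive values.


First value: 2
Deltas:
  5 - 2 = 3
  26 - 5 = 21
  28 - 26 = 2
  50 - 28 = 22
  72 - 50 = 22
  80 - 72 = 8
  89 - 80 = 9


Delta encoded: [2, 3, 21, 2, 22, 22, 8, 9]


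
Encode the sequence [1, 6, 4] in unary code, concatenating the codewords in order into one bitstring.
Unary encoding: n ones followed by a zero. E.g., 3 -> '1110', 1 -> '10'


Encode each number as n ones followed by a terminating 0:
  1 -> 10 (2 bits)
  6 -> 1111110 (7 bits)
  4 -> 11110 (5 bits)
Total length = 2 + 7 + 5 = 14 bits.

Unary([1, 6, 4]) = 10111111011110 (14 bits)


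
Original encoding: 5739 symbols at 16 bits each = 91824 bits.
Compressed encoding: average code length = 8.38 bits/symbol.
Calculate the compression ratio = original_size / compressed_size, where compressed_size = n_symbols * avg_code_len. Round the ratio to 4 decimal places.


original_size = n_symbols * orig_bits = 5739 * 16 = 91824 bits
compressed_size = n_symbols * avg_code_len = 5739 * 8.38 = 48092.82 bits
ratio = original_size / compressed_size = 91824 / 48092.82 = 1.9093

Compression ratio = 1.9093


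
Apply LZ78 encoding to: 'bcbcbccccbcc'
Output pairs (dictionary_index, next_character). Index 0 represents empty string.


LZ78 encoding steps:
Dictionary: {0: ''}
Step 1: w='' (idx 0), next='b' -> output (0, 'b'), add 'b' as idx 1
Step 2: w='' (idx 0), next='c' -> output (0, 'c'), add 'c' as idx 2
Step 3: w='b' (idx 1), next='c' -> output (1, 'c'), add 'bc' as idx 3
Step 4: w='bc' (idx 3), next='c' -> output (3, 'c'), add 'bcc' as idx 4
Step 5: w='c' (idx 2), next='c' -> output (2, 'c'), add 'cc' as idx 5
Step 6: w='bcc' (idx 4), end of input -> output (4, '')


Encoded: [(0, 'b'), (0, 'c'), (1, 'c'), (3, 'c'), (2, 'c'), (4, '')]


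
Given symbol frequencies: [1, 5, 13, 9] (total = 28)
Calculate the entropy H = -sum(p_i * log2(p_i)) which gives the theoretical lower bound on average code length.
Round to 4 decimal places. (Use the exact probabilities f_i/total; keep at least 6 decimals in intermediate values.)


Per-symbol terms -p_i * log2(p_i) with p_i = f_i/28:
  p = 1/28 = 0.035714: log2(p) = -4.807355, -p*log2(p) = 0.171691
  p = 5/28 = 0.178571: log2(p) = -2.485427, -p*log2(p) = 0.443826
  p = 13/28 = 0.464286: log2(p) = -1.106915, -p*log2(p) = 0.513925
  p = 9/28 = 0.321429: log2(p) = -1.637430, -p*log2(p) = 0.526317
H = 0.171691 + 0.443826 + 0.513925 + 0.526317 = 1.655759

H = 1.6558 bits/symbol


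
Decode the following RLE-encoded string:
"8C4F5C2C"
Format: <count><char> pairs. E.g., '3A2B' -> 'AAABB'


Expanding each <count><char> pair:
  8C -> 'CCCCCCCC'
  4F -> 'FFFF'
  5C -> 'CCCCC'
  2C -> 'CC'

Decoded = CCCCCCCCFFFFCCCCCCC


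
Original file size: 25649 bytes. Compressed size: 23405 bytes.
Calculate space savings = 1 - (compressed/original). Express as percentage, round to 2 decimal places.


ratio = compressed/original = 23405/25649 = 0.912511
savings = 1 - ratio = 1 - 0.912511 = 0.087489
as a percentage: 0.087489 * 100 = 8.75%

Space savings = 1 - 23405/25649 = 8.75%


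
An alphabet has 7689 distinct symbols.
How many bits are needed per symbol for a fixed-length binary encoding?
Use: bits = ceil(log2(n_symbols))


log2(7689) = 12.9086
Bracket: 2^12 = 4096 < 7689 <= 2^13 = 8192
So ceil(log2(7689)) = 13

bits = ceil(log2(7689)) = ceil(12.9086) = 13 bits


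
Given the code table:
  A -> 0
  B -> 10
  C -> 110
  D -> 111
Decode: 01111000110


Decoding:
0 -> A
111 -> D
10 -> B
0 -> A
0 -> A
110 -> C


Result: ADBAAC


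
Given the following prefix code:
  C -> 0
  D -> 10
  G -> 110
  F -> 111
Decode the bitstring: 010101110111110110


Decoding step by step:
Bits 0 -> C
Bits 10 -> D
Bits 10 -> D
Bits 111 -> F
Bits 0 -> C
Bits 111 -> F
Bits 110 -> G
Bits 110 -> G


Decoded message: CDDFCFGG


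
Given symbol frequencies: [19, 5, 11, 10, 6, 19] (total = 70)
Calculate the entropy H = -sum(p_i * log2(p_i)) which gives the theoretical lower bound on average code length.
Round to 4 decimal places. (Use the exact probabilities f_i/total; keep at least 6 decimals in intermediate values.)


Per-symbol terms -p_i * log2(p_i) with p_i = f_i/70:
  p = 19/70 = 0.271429: log2(p) = -1.881356, -p*log2(p) = 0.510654
  p = 5/70 = 0.071429: log2(p) = -3.807355, -p*log2(p) = 0.271954
  p = 11/70 = 0.157143: log2(p) = -2.669851, -p*log2(p) = 0.419548
  p = 10/70 = 0.142857: log2(p) = -2.807355, -p*log2(p) = 0.401051
  p = 6/70 = 0.085714: log2(p) = -3.544321, -p*log2(p) = 0.303799
  p = 19/70 = 0.271429: log2(p) = -1.881356, -p*log2(p) = 0.510654
H = 0.510654 + 0.271954 + 0.419548 + 0.401051 + 0.303799 + 0.510654 = 2.417660

H = 2.4177 bits/symbol


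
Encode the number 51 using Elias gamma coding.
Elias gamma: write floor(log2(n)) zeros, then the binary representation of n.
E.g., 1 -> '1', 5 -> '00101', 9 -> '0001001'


num_bits = floor(log2(51)) + 1 = 6
leading_zeros = num_bits - 1 = 5
binary(51) = 110011

Elias gamma(51) = '00000' + '110011' = 00000110011 (11 bits)


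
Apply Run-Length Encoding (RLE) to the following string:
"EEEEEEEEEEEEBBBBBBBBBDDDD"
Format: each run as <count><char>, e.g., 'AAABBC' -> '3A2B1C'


Scanning runs left to right:
  i=0: run of 'E' x 12 -> '12E'
  i=12: run of 'B' x 9 -> '9B'
  i=21: run of 'D' x 4 -> '4D'

RLE = 12E9B4D


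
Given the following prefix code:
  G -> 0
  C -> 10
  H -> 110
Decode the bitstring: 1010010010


Decoding step by step:
Bits 10 -> C
Bits 10 -> C
Bits 0 -> G
Bits 10 -> C
Bits 0 -> G
Bits 10 -> C


Decoded message: CCGCGC


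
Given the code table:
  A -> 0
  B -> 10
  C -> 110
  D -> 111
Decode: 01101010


Decoding:
0 -> A
110 -> C
10 -> B
10 -> B


Result: ACBB


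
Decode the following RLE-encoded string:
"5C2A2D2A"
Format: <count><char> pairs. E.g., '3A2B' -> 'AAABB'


Expanding each <count><char> pair:
  5C -> 'CCCCC'
  2A -> 'AA'
  2D -> 'DD'
  2A -> 'AA'

Decoded = CCCCCAADDAA


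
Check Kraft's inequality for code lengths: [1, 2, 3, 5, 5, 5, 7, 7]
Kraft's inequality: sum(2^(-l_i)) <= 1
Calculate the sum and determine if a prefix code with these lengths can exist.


Sum = 2^(-1) + 2^(-2) + 2^(-3) + 2^(-5) + 2^(-5) + 2^(-5) + 2^(-7) + 2^(-7)
    = 0.5 + 0.25 + 0.125 + 0.03125 + 0.03125 + 0.03125 + 0.0078125 + 0.0078125
    = 126/128 = 0.984375
Since 0.984375 <= 1, Kraft's inequality IS satisfied.
A prefix code with these lengths CAN exist.

Kraft sum = 0.984375. Satisfied.


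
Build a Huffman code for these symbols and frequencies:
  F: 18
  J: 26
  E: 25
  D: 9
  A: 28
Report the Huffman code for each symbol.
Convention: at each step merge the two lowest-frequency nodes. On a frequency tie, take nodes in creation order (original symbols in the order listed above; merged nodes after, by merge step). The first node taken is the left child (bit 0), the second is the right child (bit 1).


Huffman tree construction:
Step 1: Merge D(9) + F(18) = 27
Step 2: Merge E(25) + J(26) = 51
Step 3: Merge (D+F)(27) + A(28) = 55
Step 4: Merge (E+J)(51) + ((D+F)+A)(55) = 106
Read each symbol's code off the tree from the root (left child = 0, right child = 1).

Codes:
  F: 101 (length 3)
  J: 01 (length 2)
  E: 00 (length 2)
  D: 100 (length 3)
  A: 11 (length 2)
Average code length: 239/106 = 2.2547 bits/symbol


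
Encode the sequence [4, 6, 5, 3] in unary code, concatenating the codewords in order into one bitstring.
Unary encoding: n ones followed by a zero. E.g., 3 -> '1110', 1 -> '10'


Encode each number as n ones followed by a terminating 0:
  4 -> 11110 (5 bits)
  6 -> 1111110 (7 bits)
  5 -> 111110 (6 bits)
  3 -> 1110 (4 bits)
Total length = 5 + 7 + 6 + 4 = 22 bits.

Unary([4, 6, 5, 3]) = 1111011111101111101110 (22 bits)


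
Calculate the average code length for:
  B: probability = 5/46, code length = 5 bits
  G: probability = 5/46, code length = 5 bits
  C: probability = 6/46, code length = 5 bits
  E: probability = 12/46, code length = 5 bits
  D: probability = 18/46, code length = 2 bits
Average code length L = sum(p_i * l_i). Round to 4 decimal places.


Weighted contributions p_i * l_i:
  B: (5/46) * 5 = 25/46
  G: (5/46) * 5 = 25/46
  C: (6/46) * 5 = 30/46
  E: (12/46) * 5 = 60/46
  D: (18/46) * 2 = 36/46
Sum = (25 + 25 + 30 + 60 + 36)/46 = 176/46

L = 176/46 = 3.8261 bits/symbol


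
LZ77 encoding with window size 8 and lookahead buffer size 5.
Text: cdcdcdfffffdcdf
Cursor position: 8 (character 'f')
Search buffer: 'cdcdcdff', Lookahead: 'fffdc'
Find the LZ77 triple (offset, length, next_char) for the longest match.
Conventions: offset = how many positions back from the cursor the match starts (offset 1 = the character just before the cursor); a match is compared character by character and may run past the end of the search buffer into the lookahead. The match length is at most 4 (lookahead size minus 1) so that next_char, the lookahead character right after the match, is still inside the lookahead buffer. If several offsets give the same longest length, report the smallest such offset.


Try each offset into the search buffer:
  offset=1 (pos 7, char 'f'): match length 3
  offset=2 (pos 6, char 'f'): match length 3
  offset=3 (pos 5, char 'd'): match length 0
  offset=4 (pos 4, char 'c'): match length 0
  offset=5 (pos 3, char 'd'): match length 0
  offset=6 (pos 2, char 'c'): match length 0
  offset=7 (pos 1, char 'd'): match length 0
  offset=8 (pos 0, char 'c'): match length 0
Longest match has length 3, found at offsets 1, 2; take the smallest, offset 1.
next_char = character at position 8 + 3 = 11 -> 'd'

Best match: offset=1, length=3 (matching 'fff' starting at position 7)
LZ77 triple: (1, 3, 'd')


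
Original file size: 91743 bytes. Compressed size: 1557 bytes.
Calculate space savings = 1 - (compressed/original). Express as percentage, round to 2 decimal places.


ratio = compressed/original = 1557/91743 = 0.016971
savings = 1 - ratio = 1 - 0.016971 = 0.983029
as a percentage: 0.983029 * 100 = 98.3%

Space savings = 1 - 1557/91743 = 98.3%


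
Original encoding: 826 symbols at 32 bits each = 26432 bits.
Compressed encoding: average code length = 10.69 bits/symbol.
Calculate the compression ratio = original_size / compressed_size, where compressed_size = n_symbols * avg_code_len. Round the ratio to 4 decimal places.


original_size = n_symbols * orig_bits = 826 * 32 = 26432 bits
compressed_size = n_symbols * avg_code_len = 826 * 10.69 = 8829.94 bits
ratio = original_size / compressed_size = 26432 / 8829.94 = 2.9935

Compression ratio = 2.9935


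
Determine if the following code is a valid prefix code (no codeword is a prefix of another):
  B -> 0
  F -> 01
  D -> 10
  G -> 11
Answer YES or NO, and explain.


Checking each pair (does one codeword prefix another?):
  B='0' vs F='01': prefix -- VIOLATION

NO -- this is NOT a valid prefix code. B (0) is a prefix of F (01).


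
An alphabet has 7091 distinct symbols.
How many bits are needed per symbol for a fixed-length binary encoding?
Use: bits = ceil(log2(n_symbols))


log2(7091) = 12.7918
Bracket: 2^12 = 4096 < 7091 <= 2^13 = 8192
So ceil(log2(7091)) = 13

bits = ceil(log2(7091)) = ceil(12.7918) = 13 bits


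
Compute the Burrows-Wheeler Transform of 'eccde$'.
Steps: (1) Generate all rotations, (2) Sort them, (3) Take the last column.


Rotations (sorted):
  0: $eccde -> last char: e
  1: ccde$e -> last char: e
  2: cde$ec -> last char: c
  3: de$ecc -> last char: c
  4: e$eccd -> last char: d
  5: eccde$ -> last char: $


BWT = eeccd$


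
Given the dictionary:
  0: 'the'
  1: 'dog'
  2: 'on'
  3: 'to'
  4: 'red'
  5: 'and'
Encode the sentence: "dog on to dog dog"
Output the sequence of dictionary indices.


Look up each word in the dictionary:
  'dog' -> 1
  'on' -> 2
  'to' -> 3
  'dog' -> 1
  'dog' -> 1

Encoded: [1, 2, 3, 1, 1]


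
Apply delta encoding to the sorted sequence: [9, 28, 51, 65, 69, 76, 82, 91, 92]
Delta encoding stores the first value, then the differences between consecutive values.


First value: 9
Deltas:
  28 - 9 = 19
  51 - 28 = 23
  65 - 51 = 14
  69 - 65 = 4
  76 - 69 = 7
  82 - 76 = 6
  91 - 82 = 9
  92 - 91 = 1


Delta encoded: [9, 19, 23, 14, 4, 7, 6, 9, 1]


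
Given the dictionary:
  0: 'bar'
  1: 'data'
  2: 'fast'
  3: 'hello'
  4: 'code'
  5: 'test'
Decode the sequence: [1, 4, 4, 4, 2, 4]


Look up each index in the dictionary:
  1 -> 'data'
  4 -> 'code'
  4 -> 'code'
  4 -> 'code'
  2 -> 'fast'
  4 -> 'code'

Decoded: "data code code code fast code"


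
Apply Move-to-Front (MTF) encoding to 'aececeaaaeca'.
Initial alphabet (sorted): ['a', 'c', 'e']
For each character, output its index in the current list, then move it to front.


MTF encoding:
'a': index 0 in ['a', 'c', 'e'] -> ['a', 'c', 'e']
'e': index 2 in ['a', 'c', 'e'] -> ['e', 'a', 'c']
'c': index 2 in ['e', 'a', 'c'] -> ['c', 'e', 'a']
'e': index 1 in ['c', 'e', 'a'] -> ['e', 'c', 'a']
'c': index 1 in ['e', 'c', 'a'] -> ['c', 'e', 'a']
'e': index 1 in ['c', 'e', 'a'] -> ['e', 'c', 'a']
'a': index 2 in ['e', 'c', 'a'] -> ['a', 'e', 'c']
'a': index 0 in ['a', 'e', 'c'] -> ['a', 'e', 'c']
'a': index 0 in ['a', 'e', 'c'] -> ['a', 'e', 'c']
'e': index 1 in ['a', 'e', 'c'] -> ['e', 'a', 'c']
'c': index 2 in ['e', 'a', 'c'] -> ['c', 'e', 'a']
'a': index 2 in ['c', 'e', 'a'] -> ['a', 'c', 'e']


Output: [0, 2, 2, 1, 1, 1, 2, 0, 0, 1, 2, 2]


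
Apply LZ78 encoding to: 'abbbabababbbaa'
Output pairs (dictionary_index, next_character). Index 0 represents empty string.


LZ78 encoding steps:
Dictionary: {0: ''}
Step 1: w='' (idx 0), next='a' -> output (0, 'a'), add 'a' as idx 1
Step 2: w='' (idx 0), next='b' -> output (0, 'b'), add 'b' as idx 2
Step 3: w='b' (idx 2), next='b' -> output (2, 'b'), add 'bb' as idx 3
Step 4: w='a' (idx 1), next='b' -> output (1, 'b'), add 'ab' as idx 4
Step 5: w='ab' (idx 4), next='a' -> output (4, 'a'), add 'aba' as idx 5
Step 6: w='bb' (idx 3), next='b' -> output (3, 'b'), add 'bbb' as idx 6
Step 7: w='a' (idx 1), next='a' -> output (1, 'a'), add 'aa' as idx 7


Encoded: [(0, 'a'), (0, 'b'), (2, 'b'), (1, 'b'), (4, 'a'), (3, 'b'), (1, 'a')]
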